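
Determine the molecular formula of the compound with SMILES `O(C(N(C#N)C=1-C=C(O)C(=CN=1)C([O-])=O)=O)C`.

C9H6N3O5-

Heavy atoms from the SMILES: 9 C, 3 N, 5 O.
Implicit hydrogens by atom environment:
  3 × C (aromatic): no H
  3 × C: no H
  3 × O: no H
  2 × C (aromatic): 1 H each → 2
  2 × N: no H
  1 × C: 3 H
  1 × N (aromatic): no H
  1 × O: 1 H
  1 × O (charge -1): no H
  Total hydrogens = 6.
Net charge -1.
Molecular formula: C9H6N3O5-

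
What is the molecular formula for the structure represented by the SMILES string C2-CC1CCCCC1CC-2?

Heavy atoms from the SMILES: 10 C.
Implicit hydrogens by atom environment:
  8 × C: 2 H each → 16
  2 × C: 1 H each → 2
  Total hydrogens = 18.
Molecular formula: C10H18

C10H18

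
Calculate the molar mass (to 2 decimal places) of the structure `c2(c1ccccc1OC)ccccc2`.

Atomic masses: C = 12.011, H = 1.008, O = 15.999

Molecular formula: C13H12O.
M = 13×12.011 + 12×1.008 + 1×15.999 = 184.24 g/mol.

184.24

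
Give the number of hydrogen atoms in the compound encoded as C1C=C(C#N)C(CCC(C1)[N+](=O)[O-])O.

Hydrogens are implicit in SMILES; fill each atom to its normal valence:
  4 × C: 2 H each → 8
  3 × C: 1 H each → 3
  2 × C: no H
  1 × N: no H
  1 × N (charge +1): no H
  1 × O: 1 H
  1 × O: no H
  1 × O (charge -1): no H
  Total hydrogens = 12.

12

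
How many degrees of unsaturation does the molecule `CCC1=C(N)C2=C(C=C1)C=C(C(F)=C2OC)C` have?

Molecular formula from the SMILES: C14H16FNO.
DoU = (2C + 2 + N − H − X)/2 = (2·14 + 2 + 1 − 16 − 1)/2 = 14/2 = 7.
(Structurally: 2 ring(s) + 5 π bond(s) = 7.)

7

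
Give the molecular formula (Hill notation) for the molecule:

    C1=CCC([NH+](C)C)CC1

C8H16N+

Heavy atoms from the SMILES: 8 C, 1 N.
Implicit hydrogens by atom environment:
  3 × C: 2 H each → 6
  3 × C: 1 H each → 3
  2 × C: 3 H each → 6
  1 × N (charge +1): 1 H
  Total hydrogens = 16.
Net charge +1.
Molecular formula: C8H16N+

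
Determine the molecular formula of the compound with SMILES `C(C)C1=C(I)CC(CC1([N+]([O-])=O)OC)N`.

C9H15IN2O3

Heavy atoms from the SMILES: 9 C, 1 I, 2 N, 3 O.
Implicit hydrogens by atom environment:
  3 × C: 2 H each → 6
  3 × C: no H
  2 × C: 3 H each → 6
  2 × O: no H
  1 × C: 1 H
  1 × I: no H
  1 × N: 2 H
  1 × N (charge +1): no H
  1 × O (charge -1): no H
  Total hydrogens = 15.
Molecular formula: C9H15IN2O3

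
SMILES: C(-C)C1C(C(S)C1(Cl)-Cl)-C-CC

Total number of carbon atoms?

9

The symbol for carbon appears 9 times in the SMILES. (Cl is a single chlorine, not C + l.)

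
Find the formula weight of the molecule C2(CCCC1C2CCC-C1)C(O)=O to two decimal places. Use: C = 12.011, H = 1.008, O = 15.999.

182.26

Molecular formula: C11H18O2.
M = 11×12.011 + 18×1.008 + 2×15.999 = 182.26 g/mol.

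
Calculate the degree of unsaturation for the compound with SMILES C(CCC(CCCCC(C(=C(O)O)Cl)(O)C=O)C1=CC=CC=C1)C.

6

Molecular formula from the SMILES: C19H27ClO4.
DoU = (2C + 2 + N − H − X)/2 = (2·19 + 2 + 0 − 27 − 1)/2 = 12/2 = 6.
(Structurally: 1 ring(s) + 5 π bond(s) = 6.)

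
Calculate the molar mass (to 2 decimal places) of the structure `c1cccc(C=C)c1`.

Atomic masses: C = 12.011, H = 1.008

104.15

Molecular formula: C8H8.
M = 8×12.011 + 8×1.008 = 104.15 g/mol.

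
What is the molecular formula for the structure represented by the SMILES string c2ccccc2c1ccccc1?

C12H10

Heavy atoms from the SMILES: 12 C.
Implicit hydrogens by atom environment:
  10 × C (aromatic): 1 H each → 10
  2 × C (aromatic): no H
  Total hydrogens = 10.
Molecular formula: C12H10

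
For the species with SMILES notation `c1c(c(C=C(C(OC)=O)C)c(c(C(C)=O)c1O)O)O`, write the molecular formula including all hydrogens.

Heavy atoms from the SMILES: 13 C, 6 O.
Implicit hydrogens by atom environment:
  5 × C (aromatic): no H
  3 × C: 3 H each → 9
  3 × C: no H
  3 × O: 1 H each → 3
  3 × O: no H
  1 × C (aromatic): 1 H
  1 × C: 1 H
  Total hydrogens = 14.
Molecular formula: C13H14O6

C13H14O6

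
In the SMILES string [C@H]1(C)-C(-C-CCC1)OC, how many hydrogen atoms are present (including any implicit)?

Hydrogens are implicit in SMILES; fill each atom to its normal valence:
  4 × C: 2 H each → 8
  2 × C: 3 H each → 6
  2 × C: 1 H each → 2
  1 × O: no H
  Total hydrogens = 16.

16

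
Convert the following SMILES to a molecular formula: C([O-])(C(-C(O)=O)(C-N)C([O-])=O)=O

[C5H5NO6]2-

Heavy atoms from the SMILES: 5 C, 1 N, 6 O.
Implicit hydrogens by atom environment:
  4 × C: no H
  3 × O: no H
  2 × O (charge -1): no H
  1 × C: 2 H
  1 × N: 2 H
  1 × O: 1 H
  Total hydrogens = 5.
Net charge -2.
Molecular formula: [C5H5NO6]2-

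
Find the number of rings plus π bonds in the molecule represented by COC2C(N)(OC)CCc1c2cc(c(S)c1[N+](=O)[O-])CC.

6

Molecular formula from the SMILES: C14H20N2O4S.
DoU = (2C + 2 + N − H − X)/2 = (2·14 + 2 + 2 − 20 − 0)/2 = 12/2 = 6.
(Structurally: 2 ring(s) + 4 π bond(s) = 6.)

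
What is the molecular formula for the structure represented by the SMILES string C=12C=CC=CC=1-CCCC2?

Heavy atoms from the SMILES: 10 C.
Implicit hydrogens by atom environment:
  4 × C: 2 H each → 8
  4 × C (aromatic): 1 H each → 4
  2 × C (aromatic): no H
  Total hydrogens = 12.
Molecular formula: C10H12

C10H12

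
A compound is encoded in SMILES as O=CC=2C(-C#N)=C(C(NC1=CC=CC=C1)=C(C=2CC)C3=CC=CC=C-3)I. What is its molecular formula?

C22H17IN2O

Heavy atoms from the SMILES: 22 C, 1 I, 2 N, 1 O.
Implicit hydrogens by atom environment:
  10 × C (aromatic): 1 H each → 10
  8 × C (aromatic): no H
  1 × C: 3 H
  1 × C: 2 H
  1 × C: 1 H
  1 × C: no H
  1 × I: no H
  1 × N: 1 H
  1 × N: no H
  1 × O: no H
  Total hydrogens = 17.
Molecular formula: C22H17IN2O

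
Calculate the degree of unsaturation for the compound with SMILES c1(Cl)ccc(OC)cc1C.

4

Molecular formula from the SMILES: C8H9ClO.
DoU = (2C + 2 + N − H − X)/2 = (2·8 + 2 + 0 − 9 − 1)/2 = 8/2 = 4.
(Structurally: 1 ring(s) + 3 π bond(s) = 4.)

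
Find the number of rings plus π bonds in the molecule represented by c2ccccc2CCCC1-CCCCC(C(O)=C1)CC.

6

Molecular formula from the SMILES: C19H28O.
DoU = (2C + 2 + N − H − X)/2 = (2·19 + 2 + 0 − 28 − 0)/2 = 12/2 = 6.
(Structurally: 2 ring(s) + 4 π bond(s) = 6.)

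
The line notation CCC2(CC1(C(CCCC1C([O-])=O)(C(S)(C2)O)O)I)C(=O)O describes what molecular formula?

Heavy atoms from the SMILES: 14 C, 1 I, 6 O, 1 S.
Implicit hydrogens by atom environment:
  6 × C: 2 H each → 12
  6 × C: no H
  3 × O: 1 H each → 3
  2 × O: no H
  1 × C: 3 H
  1 × C: 1 H
  1 × I: no H
  1 × O (charge -1): no H
  1 × S: 1 H
  Total hydrogens = 20.
Net charge -1.
Molecular formula: C14H20IO6S-

C14H20IO6S-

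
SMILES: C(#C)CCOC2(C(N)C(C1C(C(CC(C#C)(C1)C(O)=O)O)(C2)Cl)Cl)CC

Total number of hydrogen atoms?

Hydrogens are implicit in SMILES; fill each atom to its normal valence:
  6 × C: 2 H each → 12
  6 × C: 1 H each → 6
  6 × C: no H
  2 × Cl: no H
  2 × O: 1 H each → 2
  2 × O: no H
  1 × C: 3 H
  1 × N: 2 H
  Total hydrogens = 25.

25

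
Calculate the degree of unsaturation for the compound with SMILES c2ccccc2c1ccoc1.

7

Molecular formula from the SMILES: C10H8O.
DoU = (2C + 2 + N − H − X)/2 = (2·10 + 2 + 0 − 8 − 0)/2 = 14/2 = 7.
(Structurally: 2 ring(s) + 5 π bond(s) = 7.)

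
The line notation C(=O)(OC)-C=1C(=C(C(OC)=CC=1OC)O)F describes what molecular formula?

C10H11FO5

Heavy atoms from the SMILES: 10 C, 1 F, 5 O.
Implicit hydrogens by atom environment:
  5 × C (aromatic): no H
  4 × O: no H
  3 × C: 3 H each → 9
  1 × C (aromatic): 1 H
  1 × C: no H
  1 × F: no H
  1 × O: 1 H
  Total hydrogens = 11.
Molecular formula: C10H11FO5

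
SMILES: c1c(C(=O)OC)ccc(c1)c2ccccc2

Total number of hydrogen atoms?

12

Hydrogens are implicit in SMILES; fill each atom to its normal valence:
  9 × C (aromatic): 1 H each → 9
  3 × C (aromatic): no H
  2 × O: no H
  1 × C: 3 H
  1 × C: no H
  Total hydrogens = 12.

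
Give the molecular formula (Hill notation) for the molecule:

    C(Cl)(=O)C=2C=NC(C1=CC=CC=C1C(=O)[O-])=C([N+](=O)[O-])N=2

C12H5ClN3O5-

Heavy atoms from the SMILES: 12 C, 1 Cl, 3 N, 5 O.
Implicit hydrogens by atom environment:
  5 × C (aromatic): 1 H each → 5
  5 × C (aromatic): no H
  3 × O: no H
  2 × C: no H
  2 × N (aromatic): no H
  2 × O (charge -1): no H
  1 × Cl: no H
  1 × N (charge +1): no H
  Total hydrogens = 5.
Net charge -1.
Molecular formula: C12H5ClN3O5-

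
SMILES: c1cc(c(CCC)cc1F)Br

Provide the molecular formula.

Heavy atoms from the SMILES: 1 Br, 9 C, 1 F.
Implicit hydrogens by atom environment:
  3 × C (aromatic): 1 H each → 3
  3 × C (aromatic): no H
  2 × C: 2 H each → 4
  1 × Br: no H
  1 × C: 3 H
  1 × F: no H
  Total hydrogens = 10.
Molecular formula: C9H10BrF

C9H10BrF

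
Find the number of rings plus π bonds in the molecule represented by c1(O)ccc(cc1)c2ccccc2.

8

Molecular formula from the SMILES: C12H10O.
DoU = (2C + 2 + N − H − X)/2 = (2·12 + 2 + 0 − 10 − 0)/2 = 16/2 = 8.
(Structurally: 2 ring(s) + 6 π bond(s) = 8.)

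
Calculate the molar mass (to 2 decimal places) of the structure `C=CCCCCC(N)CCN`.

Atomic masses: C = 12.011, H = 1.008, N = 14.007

Molecular formula: C9H20N2.
M = 9×12.011 + 20×1.008 + 2×14.007 = 156.27 g/mol.

156.27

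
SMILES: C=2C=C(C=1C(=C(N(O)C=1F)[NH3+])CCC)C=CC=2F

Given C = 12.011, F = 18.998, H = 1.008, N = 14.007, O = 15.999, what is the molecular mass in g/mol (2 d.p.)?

253.27

Molecular formula: C13H15F2N2O+.
M = 13×12.011 + 2×18.998 + 15×1.008 + 2×14.007 + 1×15.999 = 253.27 g/mol.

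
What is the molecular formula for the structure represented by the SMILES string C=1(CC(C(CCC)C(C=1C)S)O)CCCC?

Heavy atoms from the SMILES: 14 C, 1 O, 1 S.
Implicit hydrogens by atom environment:
  6 × C: 2 H each → 12
  3 × C: 3 H each → 9
  3 × C: 1 H each → 3
  2 × C: no H
  1 × O: 1 H
  1 × S: 1 H
  Total hydrogens = 26.
Molecular formula: C14H26OS

C14H26OS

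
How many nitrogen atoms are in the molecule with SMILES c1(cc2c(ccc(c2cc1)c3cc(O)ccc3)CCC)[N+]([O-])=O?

1

The symbol for nitrogen appears 1 time in the SMILES.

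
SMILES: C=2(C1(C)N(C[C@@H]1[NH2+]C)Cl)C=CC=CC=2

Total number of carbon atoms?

The symbol for carbon appears 11 times in the SMILES. (Cl is a single chlorine, not C + l.)

11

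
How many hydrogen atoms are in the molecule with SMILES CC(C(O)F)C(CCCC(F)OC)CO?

20

Hydrogens are implicit in SMILES; fill each atom to its normal valence:
  4 × C: 2 H each → 8
  4 × C: 1 H each → 4
  2 × C: 3 H each → 6
  2 × F: no H
  2 × O: 1 H each → 2
  1 × O: no H
  Total hydrogens = 20.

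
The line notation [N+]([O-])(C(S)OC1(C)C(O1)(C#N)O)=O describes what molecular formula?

C5H6N2O5S

Heavy atoms from the SMILES: 5 C, 2 N, 5 O, 1 S.
Implicit hydrogens by atom environment:
  3 × C: no H
  3 × O: no H
  1 × C: 3 H
  1 × C: 1 H
  1 × N: no H
  1 × N (charge +1): no H
  1 × O: 1 H
  1 × O (charge -1): no H
  1 × S: 1 H
  Total hydrogens = 6.
Molecular formula: C5H6N2O5S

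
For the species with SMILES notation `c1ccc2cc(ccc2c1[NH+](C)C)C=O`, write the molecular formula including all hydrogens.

C13H14NO+

Heavy atoms from the SMILES: 13 C, 1 N, 1 O.
Implicit hydrogens by atom environment:
  6 × C (aromatic): 1 H each → 6
  4 × C (aromatic): no H
  2 × C: 3 H each → 6
  1 × C: 1 H
  1 × N (charge +1): 1 H
  1 × O: no H
  Total hydrogens = 14.
Net charge +1.
Molecular formula: C13H14NO+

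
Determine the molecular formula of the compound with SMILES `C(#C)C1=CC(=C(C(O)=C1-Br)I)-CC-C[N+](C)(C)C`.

C14H18BrINO+

Heavy atoms from the SMILES: 1 Br, 14 C, 1 I, 1 N, 1 O.
Implicit hydrogens by atom environment:
  5 × C (aromatic): no H
  3 × C: 3 H each → 9
  3 × C: 2 H each → 6
  1 × Br: no H
  1 × C (aromatic): 1 H
  1 × C: 1 H
  1 × C: no H
  1 × I: no H
  1 × N (charge +1): no H
  1 × O: 1 H
  Total hydrogens = 18.
Net charge +1.
Molecular formula: C14H18BrINO+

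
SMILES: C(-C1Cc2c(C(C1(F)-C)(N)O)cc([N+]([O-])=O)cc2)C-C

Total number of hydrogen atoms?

19

Hydrogens are implicit in SMILES; fill each atom to its normal valence:
  3 × C: 2 H each → 6
  3 × C (aromatic): 1 H each → 3
  3 × C (aromatic): no H
  2 × C: 3 H each → 6
  2 × C: no H
  1 × C: 1 H
  1 × F: no H
  1 × N: 2 H
  1 × N (charge +1): no H
  1 × O: 1 H
  1 × O: no H
  1 × O (charge -1): no H
  Total hydrogens = 19.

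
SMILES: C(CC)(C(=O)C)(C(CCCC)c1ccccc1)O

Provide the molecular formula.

C16H24O2

Heavy atoms from the SMILES: 16 C, 2 O.
Implicit hydrogens by atom environment:
  5 × C (aromatic): 1 H each → 5
  4 × C: 2 H each → 8
  3 × C: 3 H each → 9
  2 × C: no H
  1 × C: 1 H
  1 × C (aromatic): no H
  1 × O: 1 H
  1 × O: no H
  Total hydrogens = 24.
Molecular formula: C16H24O2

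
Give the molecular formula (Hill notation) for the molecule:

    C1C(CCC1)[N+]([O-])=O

Heavy atoms from the SMILES: 5 C, 1 N, 2 O.
Implicit hydrogens by atom environment:
  4 × C: 2 H each → 8
  1 × C: 1 H
  1 × N (charge +1): no H
  1 × O: no H
  1 × O (charge -1): no H
  Total hydrogens = 9.
Molecular formula: C5H9NO2

C5H9NO2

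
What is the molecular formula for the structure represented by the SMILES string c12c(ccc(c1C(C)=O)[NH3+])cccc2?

Heavy atoms from the SMILES: 12 C, 1 N, 1 O.
Implicit hydrogens by atom environment:
  6 × C (aromatic): 1 H each → 6
  4 × C (aromatic): no H
  1 × C: 3 H
  1 × C: no H
  1 × N (charge +1): 3 H
  1 × O: no H
  Total hydrogens = 12.
Net charge +1.
Molecular formula: C12H12NO+

C12H12NO+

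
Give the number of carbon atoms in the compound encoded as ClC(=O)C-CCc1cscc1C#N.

9

The symbol for carbon appears 9 times in the SMILES. Lowercase c denotes aromatic carbon and counts toward C.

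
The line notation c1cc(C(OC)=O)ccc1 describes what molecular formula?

Heavy atoms from the SMILES: 8 C, 2 O.
Implicit hydrogens by atom environment:
  5 × C (aromatic): 1 H each → 5
  2 × O: no H
  1 × C: 3 H
  1 × C (aromatic): no H
  1 × C: no H
  Total hydrogens = 8.
Molecular formula: C8H8O2

C8H8O2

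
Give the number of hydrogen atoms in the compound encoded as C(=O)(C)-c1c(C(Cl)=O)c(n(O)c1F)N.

6

Hydrogens are implicit in SMILES; fill each atom to its normal valence:
  4 × C (aromatic): no H
  2 × C: no H
  2 × O: no H
  1 × C: 3 H
  1 × Cl: no H
  1 × F: no H
  1 × N: 2 H
  1 × N (aromatic): no H
  1 × O: 1 H
  Total hydrogens = 6.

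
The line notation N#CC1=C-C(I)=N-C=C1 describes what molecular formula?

C6H3IN2

Heavy atoms from the SMILES: 6 C, 1 I, 2 N.
Implicit hydrogens by atom environment:
  3 × C (aromatic): 1 H each → 3
  2 × C (aromatic): no H
  1 × C: no H
  1 × I: no H
  1 × N (aromatic): no H
  1 × N: no H
  Total hydrogens = 3.
Molecular formula: C6H3IN2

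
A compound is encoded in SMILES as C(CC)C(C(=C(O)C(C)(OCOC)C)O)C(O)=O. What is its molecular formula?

C12H22O6

Heavy atoms from the SMILES: 12 C, 6 O.
Implicit hydrogens by atom environment:
  4 × C: 3 H each → 12
  4 × C: no H
  3 × C: 2 H each → 6
  3 × O: 1 H each → 3
  3 × O: no H
  1 × C: 1 H
  Total hydrogens = 22.
Molecular formula: C12H22O6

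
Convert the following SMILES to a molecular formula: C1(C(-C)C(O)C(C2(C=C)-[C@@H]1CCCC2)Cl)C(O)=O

Heavy atoms from the SMILES: 14 C, 1 Cl, 3 O.
Implicit hydrogens by atom environment:
  6 × C: 1 H each → 6
  5 × C: 2 H each → 10
  2 × C: no H
  2 × O: 1 H each → 2
  1 × C: 3 H
  1 × Cl: no H
  1 × O: no H
  Total hydrogens = 21.
Molecular formula: C14H21ClO3

C14H21ClO3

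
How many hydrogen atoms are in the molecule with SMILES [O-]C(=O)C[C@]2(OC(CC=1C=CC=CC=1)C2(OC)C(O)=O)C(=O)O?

15

Hydrogens are implicit in SMILES; fill each atom to its normal valence:
  5 × C (aromatic): 1 H each → 5
  5 × C: no H
  5 × O: no H
  2 × C: 2 H each → 4
  2 × O: 1 H each → 2
  1 × C: 3 H
  1 × C: 1 H
  1 × C (aromatic): no H
  1 × O (charge -1): no H
  Total hydrogens = 15.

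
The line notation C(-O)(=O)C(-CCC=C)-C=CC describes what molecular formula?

C9H14O2

Heavy atoms from the SMILES: 9 C, 2 O.
Implicit hydrogens by atom environment:
  4 × C: 1 H each → 4
  3 × C: 2 H each → 6
  1 × C: 3 H
  1 × C: no H
  1 × O: 1 H
  1 × O: no H
  Total hydrogens = 14.
Molecular formula: C9H14O2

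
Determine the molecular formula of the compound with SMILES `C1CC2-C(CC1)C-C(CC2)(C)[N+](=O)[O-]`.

Heavy atoms from the SMILES: 11 C, 1 N, 2 O.
Implicit hydrogens by atom environment:
  7 × C: 2 H each → 14
  2 × C: 1 H each → 2
  1 × C: 3 H
  1 × C: no H
  1 × N (charge +1): no H
  1 × O: no H
  1 × O (charge -1): no H
  Total hydrogens = 19.
Molecular formula: C11H19NO2

C11H19NO2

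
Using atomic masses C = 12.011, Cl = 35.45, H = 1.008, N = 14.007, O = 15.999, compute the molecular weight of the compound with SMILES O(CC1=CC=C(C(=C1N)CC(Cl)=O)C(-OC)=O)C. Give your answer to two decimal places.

271.70

Molecular formula: C12H14ClNO4.
M = 12×12.011 + 1×35.45 + 14×1.008 + 1×14.007 + 4×15.999 = 271.70 g/mol.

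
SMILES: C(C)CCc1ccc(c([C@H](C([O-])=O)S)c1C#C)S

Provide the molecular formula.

Heavy atoms from the SMILES: 14 C, 2 O, 2 S.
Implicit hydrogens by atom environment:
  4 × C (aromatic): no H
  3 × C: 2 H each → 6
  2 × C (aromatic): 1 H each → 2
  2 × C: 1 H each → 2
  2 × C: no H
  2 × S: 1 H each → 2
  1 × C: 3 H
  1 × O: no H
  1 × O (charge -1): no H
  Total hydrogens = 15.
Net charge -1.
Molecular formula: C14H15O2S2-

C14H15O2S2-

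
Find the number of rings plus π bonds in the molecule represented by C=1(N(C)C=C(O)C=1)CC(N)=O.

4

Molecular formula from the SMILES: C7H10N2O2.
DoU = (2C + 2 + N − H − X)/2 = (2·7 + 2 + 2 − 10 − 0)/2 = 8/2 = 4.
(Structurally: 1 ring(s) + 3 π bond(s) = 4.)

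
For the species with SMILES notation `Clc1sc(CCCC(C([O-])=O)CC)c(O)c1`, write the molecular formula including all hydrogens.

C11H14ClO3S-

Heavy atoms from the SMILES: 11 C, 1 Cl, 3 O, 1 S.
Implicit hydrogens by atom environment:
  4 × C: 2 H each → 8
  3 × C (aromatic): no H
  1 × C: 3 H
  1 × C (aromatic): 1 H
  1 × C: 1 H
  1 × C: no H
  1 × Cl: no H
  1 × O: 1 H
  1 × O: no H
  1 × O (charge -1): no H
  1 × S (aromatic): no H
  Total hydrogens = 14.
Net charge -1.
Molecular formula: C11H14ClO3S-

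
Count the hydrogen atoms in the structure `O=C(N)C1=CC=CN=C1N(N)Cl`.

7

Hydrogens are implicit in SMILES; fill each atom to its normal valence:
  3 × C (aromatic): 1 H each → 3
  2 × C (aromatic): no H
  2 × N: 2 H each → 4
  1 × C: no H
  1 × Cl: no H
  1 × N (aromatic): no H
  1 × N: no H
  1 × O: no H
  Total hydrogens = 7.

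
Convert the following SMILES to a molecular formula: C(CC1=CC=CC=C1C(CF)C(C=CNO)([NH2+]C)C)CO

Heavy atoms from the SMILES: 16 C, 1 F, 2 N, 2 O.
Implicit hydrogens by atom environment:
  4 × C: 2 H each → 8
  4 × C (aromatic): 1 H each → 4
  3 × C: 1 H each → 3
  2 × C: 3 H each → 6
  2 × C (aromatic): no H
  2 × O: 1 H each → 2
  1 × C: no H
  1 × F: no H
  1 × N (charge +1): 2 H
  1 × N: 1 H
  Total hydrogens = 26.
Net charge +1.
Molecular formula: C16H26FN2O2+

C16H26FN2O2+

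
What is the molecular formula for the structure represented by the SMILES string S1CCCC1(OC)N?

C5H11NOS

Heavy atoms from the SMILES: 5 C, 1 N, 1 O, 1 S.
Implicit hydrogens by atom environment:
  3 × C: 2 H each → 6
  1 × C: 3 H
  1 × C: no H
  1 × N: 2 H
  1 × O: no H
  1 × S: no H
  Total hydrogens = 11.
Molecular formula: C5H11NOS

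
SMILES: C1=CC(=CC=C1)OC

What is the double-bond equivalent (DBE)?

Molecular formula from the SMILES: C7H8O.
DoU = (2C + 2 + N − H − X)/2 = (2·7 + 2 + 0 − 8 − 0)/2 = 8/2 = 4.
(Structurally: 1 ring(s) + 3 π bond(s) = 4.)

4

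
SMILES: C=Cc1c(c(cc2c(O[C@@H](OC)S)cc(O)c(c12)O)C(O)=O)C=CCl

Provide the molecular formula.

C17H15ClO6S

Heavy atoms from the SMILES: 17 C, 1 Cl, 6 O, 1 S.
Implicit hydrogens by atom environment:
  8 × C (aromatic): no H
  4 × C: 1 H each → 4
  3 × O: 1 H each → 3
  3 × O: no H
  2 × C (aromatic): 1 H each → 2
  1 × C: 3 H
  1 × C: 2 H
  1 × C: no H
  1 × Cl: no H
  1 × S: 1 H
  Total hydrogens = 15.
Molecular formula: C17H15ClO6S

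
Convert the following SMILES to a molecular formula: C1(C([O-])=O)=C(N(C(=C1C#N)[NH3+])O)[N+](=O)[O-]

Heavy atoms from the SMILES: 6 C, 4 N, 5 O.
Implicit hydrogens by atom environment:
  4 × C (aromatic): no H
  2 × C: no H
  2 × O: no H
  2 × O (charge -1): no H
  1 × N (charge +1): 3 H
  1 × N (aromatic): no H
  1 × N: no H
  1 × N (charge +1): no H
  1 × O: 1 H
  Total hydrogens = 4.
Molecular formula: C6H4N4O5

C6H4N4O5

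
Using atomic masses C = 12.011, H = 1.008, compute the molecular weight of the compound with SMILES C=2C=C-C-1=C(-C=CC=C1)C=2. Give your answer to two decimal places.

128.17

Molecular formula: C10H8.
M = 10×12.011 + 8×1.008 = 128.17 g/mol.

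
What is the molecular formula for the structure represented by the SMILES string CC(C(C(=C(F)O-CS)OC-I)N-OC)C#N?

C9H14FIN2O3S

Heavy atoms from the SMILES: 9 C, 1 F, 1 I, 2 N, 3 O, 1 S.
Implicit hydrogens by atom environment:
  3 × C: no H
  3 × O: no H
  2 × C: 3 H each → 6
  2 × C: 2 H each → 4
  2 × C: 1 H each → 2
  1 × F: no H
  1 × I: no H
  1 × N: 1 H
  1 × N: no H
  1 × S: 1 H
  Total hydrogens = 14.
Molecular formula: C9H14FIN2O3S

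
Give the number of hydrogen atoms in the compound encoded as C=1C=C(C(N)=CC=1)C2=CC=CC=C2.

11

Hydrogens are implicit in SMILES; fill each atom to its normal valence:
  9 × C (aromatic): 1 H each → 9
  3 × C (aromatic): no H
  1 × N: 2 H
  Total hydrogens = 11.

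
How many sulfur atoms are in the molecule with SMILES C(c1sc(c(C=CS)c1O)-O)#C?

The symbol for sulfur appears 2 times in the SMILES.

2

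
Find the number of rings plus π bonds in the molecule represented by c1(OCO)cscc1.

3

Molecular formula from the SMILES: C5H6O2S.
DoU = (2C + 2 + N − H − X)/2 = (2·5 + 2 + 0 − 6 − 0)/2 = 6/2 = 3.
(Structurally: 1 ring(s) + 2 π bond(s) = 3.)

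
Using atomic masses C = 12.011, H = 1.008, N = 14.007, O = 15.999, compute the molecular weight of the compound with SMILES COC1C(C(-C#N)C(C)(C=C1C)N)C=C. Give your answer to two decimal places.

Molecular formula: C12H18N2O.
M = 12×12.011 + 18×1.008 + 2×14.007 + 1×15.999 = 206.29 g/mol.

206.29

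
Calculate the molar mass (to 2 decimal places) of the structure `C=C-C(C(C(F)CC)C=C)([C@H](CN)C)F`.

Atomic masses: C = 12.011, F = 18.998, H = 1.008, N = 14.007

217.30

Molecular formula: C12H21F2N.
M = 12×12.011 + 2×18.998 + 21×1.008 + 1×14.007 = 217.30 g/mol.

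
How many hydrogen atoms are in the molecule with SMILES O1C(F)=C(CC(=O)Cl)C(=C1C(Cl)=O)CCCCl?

8

Hydrogens are implicit in SMILES; fill each atom to its normal valence:
  4 × C: 2 H each → 8
  4 × C (aromatic): no H
  3 × Cl: no H
  2 × C: no H
  2 × O: no H
  1 × F: no H
  1 × O (aromatic): no H
  Total hydrogens = 8.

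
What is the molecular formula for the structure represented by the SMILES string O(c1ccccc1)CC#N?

Heavy atoms from the SMILES: 8 C, 1 N, 1 O.
Implicit hydrogens by atom environment:
  5 × C (aromatic): 1 H each → 5
  1 × C: 2 H
  1 × C (aromatic): no H
  1 × C: no H
  1 × N: no H
  1 × O: no H
  Total hydrogens = 7.
Molecular formula: C8H7NO

C8H7NO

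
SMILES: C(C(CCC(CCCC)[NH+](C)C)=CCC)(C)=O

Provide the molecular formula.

Heavy atoms from the SMILES: 15 C, 1 N, 1 O.
Implicit hydrogens by atom environment:
  6 × C: 2 H each → 12
  5 × C: 3 H each → 15
  2 × C: 1 H each → 2
  2 × C: no H
  1 × N (charge +1): 1 H
  1 × O: no H
  Total hydrogens = 30.
Net charge +1.
Molecular formula: C15H30NO+

C15H30NO+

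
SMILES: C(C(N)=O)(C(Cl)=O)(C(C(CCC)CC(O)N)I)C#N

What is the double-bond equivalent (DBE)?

4

Molecular formula from the SMILES: C11H17ClIN3O3.
DoU = (2C + 2 + N − H − X)/2 = (2·11 + 2 + 3 − 17 − 2)/2 = 8/2 = 4.
(Structurally: 0 ring(s) + 4 π bond(s) = 4.)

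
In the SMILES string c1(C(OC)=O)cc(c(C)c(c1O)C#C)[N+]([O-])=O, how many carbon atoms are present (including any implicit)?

11

The symbol for carbon appears 11 times in the SMILES. Lowercase c denotes aromatic carbon and counts toward C.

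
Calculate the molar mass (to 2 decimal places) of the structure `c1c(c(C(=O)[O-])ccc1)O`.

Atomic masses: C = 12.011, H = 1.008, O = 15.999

Molecular formula: C7H5O3-.
M = 7×12.011 + 5×1.008 + 3×15.999 = 137.11 g/mol.

137.11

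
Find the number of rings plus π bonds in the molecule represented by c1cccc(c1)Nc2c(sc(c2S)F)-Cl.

7

Molecular formula from the SMILES: C10H7ClFNS2.
DoU = (2C + 2 + N − H − X)/2 = (2·10 + 2 + 1 − 7 − 2)/2 = 14/2 = 7.
(Structurally: 2 ring(s) + 5 π bond(s) = 7.)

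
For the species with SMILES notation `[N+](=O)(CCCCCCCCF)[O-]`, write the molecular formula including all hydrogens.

Heavy atoms from the SMILES: 8 C, 1 F, 1 N, 2 O.
Implicit hydrogens by atom environment:
  8 × C: 2 H each → 16
  1 × F: no H
  1 × N (charge +1): no H
  1 × O: no H
  1 × O (charge -1): no H
  Total hydrogens = 16.
Molecular formula: C8H16FNO2

C8H16FNO2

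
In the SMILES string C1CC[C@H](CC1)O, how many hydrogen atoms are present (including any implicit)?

Hydrogens are implicit in SMILES; fill each atom to its normal valence:
  5 × C: 2 H each → 10
  1 × C: 1 H
  1 × O: 1 H
  Total hydrogens = 12.

12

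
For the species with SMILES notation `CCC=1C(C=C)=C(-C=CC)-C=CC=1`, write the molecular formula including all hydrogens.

Heavy atoms from the SMILES: 13 C.
Implicit hydrogens by atom environment:
  3 × C (aromatic): 1 H each → 3
  3 × C: 1 H each → 3
  3 × C (aromatic): no H
  2 × C: 3 H each → 6
  2 × C: 2 H each → 4
  Total hydrogens = 16.
Molecular formula: C13H16

C13H16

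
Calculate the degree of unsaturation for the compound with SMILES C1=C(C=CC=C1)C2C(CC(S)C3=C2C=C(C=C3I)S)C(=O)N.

Molecular formula from the SMILES: C17H16INOS2.
DoU = (2C + 2 + N − H − X)/2 = (2·17 + 2 + 1 − 16 − 1)/2 = 20/2 = 10.
(Structurally: 3 ring(s) + 7 π bond(s) = 10.)

10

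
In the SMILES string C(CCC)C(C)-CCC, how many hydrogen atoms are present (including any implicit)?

Hydrogens are implicit in SMILES; fill each atom to its normal valence:
  5 × C: 2 H each → 10
  3 × C: 3 H each → 9
  1 × C: 1 H
  Total hydrogens = 20.

20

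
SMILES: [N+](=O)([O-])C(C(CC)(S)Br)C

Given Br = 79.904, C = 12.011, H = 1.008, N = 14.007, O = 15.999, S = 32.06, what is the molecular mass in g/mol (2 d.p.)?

228.10

Molecular formula: C5H10BrNO2S.
M = 1×79.904 + 5×12.011 + 10×1.008 + 1×14.007 + 2×15.999 + 1×32.06 = 228.10 g/mol.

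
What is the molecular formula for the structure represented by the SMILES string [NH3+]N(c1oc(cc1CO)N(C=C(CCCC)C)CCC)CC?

C17H32N3O2+

Heavy atoms from the SMILES: 17 C, 3 N, 2 O.
Implicit hydrogens by atom environment:
  7 × C: 2 H each → 14
  4 × C: 3 H each → 12
  3 × C (aromatic): no H
  2 × N: no H
  1 × C (aromatic): 1 H
  1 × C: 1 H
  1 × C: no H
  1 × N (charge +1): 3 H
  1 × O: 1 H
  1 × O (aromatic): no H
  Total hydrogens = 32.
Net charge +1.
Molecular formula: C17H32N3O2+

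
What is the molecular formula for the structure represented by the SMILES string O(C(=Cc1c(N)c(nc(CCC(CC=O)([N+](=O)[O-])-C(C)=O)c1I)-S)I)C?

C15H17I2N3O5S

Heavy atoms from the SMILES: 15 C, 2 I, 3 N, 5 O, 1 S.
Implicit hydrogens by atom environment:
  5 × C (aromatic): no H
  4 × O: no H
  3 × C: 2 H each → 6
  3 × C: no H
  2 × C: 3 H each → 6
  2 × C: 1 H each → 2
  2 × I: no H
  1 × N: 2 H
  1 × N (aromatic): no H
  1 × N (charge +1): no H
  1 × O (charge -1): no H
  1 × S: 1 H
  Total hydrogens = 17.
Molecular formula: C15H17I2N3O5S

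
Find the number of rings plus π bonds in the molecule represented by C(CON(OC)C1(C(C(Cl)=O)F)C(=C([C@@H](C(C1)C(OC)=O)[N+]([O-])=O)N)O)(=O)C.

Molecular formula from the SMILES: C14H19ClFN3O9.
DoU = (2C + 2 + N − H − X)/2 = (2·14 + 2 + 3 − 19 − 2)/2 = 12/2 = 6.
(Structurally: 1 ring(s) + 5 π bond(s) = 6.)

6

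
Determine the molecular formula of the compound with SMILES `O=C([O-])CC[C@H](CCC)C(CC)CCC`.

C13H25O2-

Heavy atoms from the SMILES: 13 C, 2 O.
Implicit hydrogens by atom environment:
  7 × C: 2 H each → 14
  3 × C: 3 H each → 9
  2 × C: 1 H each → 2
  1 × C: no H
  1 × O: no H
  1 × O (charge -1): no H
  Total hydrogens = 25.
Net charge -1.
Molecular formula: C13H25O2-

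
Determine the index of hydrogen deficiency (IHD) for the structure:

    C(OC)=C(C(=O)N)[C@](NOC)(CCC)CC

Molecular formula from the SMILES: C11H22N2O3.
DoU = (2C + 2 + N − H − X)/2 = (2·11 + 2 + 2 − 22 − 0)/2 = 4/2 = 2.
(Structurally: 0 ring(s) + 2 π bond(s) = 2.)

2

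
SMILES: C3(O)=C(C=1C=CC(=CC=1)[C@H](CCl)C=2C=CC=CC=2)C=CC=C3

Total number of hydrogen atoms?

Hydrogens are implicit in SMILES; fill each atom to its normal valence:
  13 × C (aromatic): 1 H each → 13
  5 × C (aromatic): no H
  1 × C: 2 H
  1 × C: 1 H
  1 × Cl: no H
  1 × O: 1 H
  Total hydrogens = 17.

17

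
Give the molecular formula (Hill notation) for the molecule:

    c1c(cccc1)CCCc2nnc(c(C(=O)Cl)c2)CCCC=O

C18H19ClN2O2

Heavy atoms from the SMILES: 18 C, 1 Cl, 2 N, 2 O.
Implicit hydrogens by atom environment:
  6 × C: 2 H each → 12
  6 × C (aromatic): 1 H each → 6
  4 × C (aromatic): no H
  2 × N (aromatic): no H
  2 × O: no H
  1 × C: 1 H
  1 × C: no H
  1 × Cl: no H
  Total hydrogens = 19.
Molecular formula: C18H19ClN2O2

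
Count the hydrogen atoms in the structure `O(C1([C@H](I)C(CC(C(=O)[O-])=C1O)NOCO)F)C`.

Hydrogens are implicit in SMILES; fill each atom to its normal valence:
  4 × C: no H
  3 × O: no H
  2 × C: 2 H each → 4
  2 × C: 1 H each → 2
  2 × O: 1 H each → 2
  1 × C: 3 H
  1 × F: no H
  1 × I: no H
  1 × N: 1 H
  1 × O (charge -1): no H
  Total hydrogens = 12.

12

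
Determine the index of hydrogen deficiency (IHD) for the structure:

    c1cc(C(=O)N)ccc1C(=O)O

Molecular formula from the SMILES: C8H7NO3.
DoU = (2C + 2 + N − H − X)/2 = (2·8 + 2 + 1 − 7 − 0)/2 = 12/2 = 6.
(Structurally: 1 ring(s) + 5 π bond(s) = 6.)

6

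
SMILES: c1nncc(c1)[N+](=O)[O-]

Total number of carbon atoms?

The symbol for carbon appears 4 times in the SMILES. Lowercase c denotes aromatic carbon and counts toward C.

4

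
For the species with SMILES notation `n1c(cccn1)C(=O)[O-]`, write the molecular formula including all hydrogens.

C5H3N2O2-

Heavy atoms from the SMILES: 5 C, 2 N, 2 O.
Implicit hydrogens by atom environment:
  3 × C (aromatic): 1 H each → 3
  2 × N (aromatic): no H
  1 × C (aromatic): no H
  1 × C: no H
  1 × O: no H
  1 × O (charge -1): no H
  Total hydrogens = 3.
Net charge -1.
Molecular formula: C5H3N2O2-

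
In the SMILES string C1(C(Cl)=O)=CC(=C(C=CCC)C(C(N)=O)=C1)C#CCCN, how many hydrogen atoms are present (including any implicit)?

Hydrogens are implicit in SMILES; fill each atom to its normal valence:
  4 × C (aromatic): no H
  4 × C: no H
  3 × C: 2 H each → 6
  2 × C (aromatic): 1 H each → 2
  2 × C: 1 H each → 2
  2 × N: 2 H each → 4
  2 × O: no H
  1 × C: 3 H
  1 × Cl: no H
  Total hydrogens = 17.

17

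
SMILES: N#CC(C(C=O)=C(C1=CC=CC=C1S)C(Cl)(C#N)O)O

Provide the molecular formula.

C13H9ClN2O3S

Heavy atoms from the SMILES: 13 C, 1 Cl, 2 N, 3 O, 1 S.
Implicit hydrogens by atom environment:
  5 × C: no H
  4 × C (aromatic): 1 H each → 4
  2 × C: 1 H each → 2
  2 × C (aromatic): no H
  2 × N: no H
  2 × O: 1 H each → 2
  1 × Cl: no H
  1 × O: no H
  1 × S: 1 H
  Total hydrogens = 9.
Molecular formula: C13H9ClN2O3S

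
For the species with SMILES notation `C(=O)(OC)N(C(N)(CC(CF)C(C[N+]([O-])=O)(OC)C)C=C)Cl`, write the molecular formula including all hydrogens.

Heavy atoms from the SMILES: 12 C, 1 Cl, 1 F, 3 N, 5 O.
Implicit hydrogens by atom environment:
  4 × C: 2 H each → 8
  4 × O: no H
  3 × C: 3 H each → 9
  3 × C: no H
  2 × C: 1 H each → 2
  1 × Cl: no H
  1 × F: no H
  1 × N: 2 H
  1 × N (charge +1): no H
  1 × N: no H
  1 × O (charge -1): no H
  Total hydrogens = 21.
Molecular formula: C12H21ClFN3O5

C12H21ClFN3O5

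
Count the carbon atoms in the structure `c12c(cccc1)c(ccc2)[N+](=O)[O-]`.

The symbol for carbon appears 10 times in the SMILES. Lowercase c denotes aromatic carbon and counts toward C.

10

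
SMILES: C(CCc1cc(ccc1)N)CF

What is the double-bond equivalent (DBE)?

4

Molecular formula from the SMILES: C10H14FN.
DoU = (2C + 2 + N − H − X)/2 = (2·10 + 2 + 1 − 14 − 1)/2 = 8/2 = 4.
(Structurally: 1 ring(s) + 3 π bond(s) = 4.)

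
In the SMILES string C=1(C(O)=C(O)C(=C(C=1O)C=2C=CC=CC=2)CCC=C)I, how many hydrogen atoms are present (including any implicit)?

15

Hydrogens are implicit in SMILES; fill each atom to its normal valence:
  7 × C (aromatic): no H
  5 × C (aromatic): 1 H each → 5
  3 × C: 2 H each → 6
  3 × O: 1 H each → 3
  1 × C: 1 H
  1 × I: no H
  Total hydrogens = 15.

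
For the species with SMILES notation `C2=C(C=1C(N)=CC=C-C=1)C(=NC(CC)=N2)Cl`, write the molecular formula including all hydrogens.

C12H12ClN3

Heavy atoms from the SMILES: 12 C, 1 Cl, 3 N.
Implicit hydrogens by atom environment:
  5 × C (aromatic): 1 H each → 5
  5 × C (aromatic): no H
  2 × N (aromatic): no H
  1 × C: 3 H
  1 × C: 2 H
  1 × Cl: no H
  1 × N: 2 H
  Total hydrogens = 12.
Molecular formula: C12H12ClN3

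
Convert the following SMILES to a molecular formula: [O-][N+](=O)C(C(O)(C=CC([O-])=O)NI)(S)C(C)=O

Heavy atoms from the SMILES: 7 C, 1 I, 2 N, 6 O, 1 S.
Implicit hydrogens by atom environment:
  4 × C: no H
  3 × O: no H
  2 × C: 1 H each → 2
  2 × O (charge -1): no H
  1 × C: 3 H
  1 × I: no H
  1 × N: 1 H
  1 × N (charge +1): no H
  1 × O: 1 H
  1 × S: 1 H
  Total hydrogens = 8.
Net charge -1.
Molecular formula: C7H8IN2O6S-

C7H8IN2O6S-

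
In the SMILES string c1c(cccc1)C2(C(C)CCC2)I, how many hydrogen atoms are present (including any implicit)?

15

Hydrogens are implicit in SMILES; fill each atom to its normal valence:
  5 × C (aromatic): 1 H each → 5
  3 × C: 2 H each → 6
  1 × C: 3 H
  1 × C: 1 H
  1 × C: no H
  1 × C (aromatic): no H
  1 × I: no H
  Total hydrogens = 15.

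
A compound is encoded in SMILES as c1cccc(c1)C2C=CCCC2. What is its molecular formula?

Heavy atoms from the SMILES: 12 C.
Implicit hydrogens by atom environment:
  5 × C (aromatic): 1 H each → 5
  3 × C: 2 H each → 6
  3 × C: 1 H each → 3
  1 × C (aromatic): no H
  Total hydrogens = 14.
Molecular formula: C12H14

C12H14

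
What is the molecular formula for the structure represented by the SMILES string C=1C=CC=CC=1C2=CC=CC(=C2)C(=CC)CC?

Heavy atoms from the SMILES: 17 C.
Implicit hydrogens by atom environment:
  9 × C (aromatic): 1 H each → 9
  3 × C (aromatic): no H
  2 × C: 3 H each → 6
  1 × C: 2 H
  1 × C: 1 H
  1 × C: no H
  Total hydrogens = 18.
Molecular formula: C17H18

C17H18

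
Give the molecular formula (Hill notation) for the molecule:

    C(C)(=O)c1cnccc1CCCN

C10H14N2O

Heavy atoms from the SMILES: 10 C, 2 N, 1 O.
Implicit hydrogens by atom environment:
  3 × C: 2 H each → 6
  3 × C (aromatic): 1 H each → 3
  2 × C (aromatic): no H
  1 × C: 3 H
  1 × C: no H
  1 × N: 2 H
  1 × N (aromatic): no H
  1 × O: no H
  Total hydrogens = 14.
Molecular formula: C10H14N2O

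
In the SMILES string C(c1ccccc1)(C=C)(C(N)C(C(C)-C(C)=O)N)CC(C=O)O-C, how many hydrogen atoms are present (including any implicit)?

Hydrogens are implicit in SMILES; fill each atom to its normal valence:
  6 × C: 1 H each → 6
  5 × C (aromatic): 1 H each → 5
  3 × C: 3 H each → 9
  3 × O: no H
  2 × C: 2 H each → 4
  2 × C: no H
  2 × N: 2 H each → 4
  1 × C (aromatic): no H
  Total hydrogens = 28.

28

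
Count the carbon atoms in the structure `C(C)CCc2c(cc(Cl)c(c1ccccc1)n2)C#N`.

16

The symbol for carbon appears 16 times in the SMILES. Lowercase c denotes aromatic carbon and counts toward C.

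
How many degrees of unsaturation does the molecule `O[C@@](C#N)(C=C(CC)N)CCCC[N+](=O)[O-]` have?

Molecular formula from the SMILES: C10H17N3O3.
DoU = (2C + 2 + N − H − X)/2 = (2·10 + 2 + 3 − 17 − 0)/2 = 8/2 = 4.
(Structurally: 0 ring(s) + 4 π bond(s) = 4.)

4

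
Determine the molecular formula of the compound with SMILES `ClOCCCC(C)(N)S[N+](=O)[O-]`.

C5H11ClN2O3S

Heavy atoms from the SMILES: 5 C, 1 Cl, 2 N, 3 O, 1 S.
Implicit hydrogens by atom environment:
  3 × C: 2 H each → 6
  2 × O: no H
  1 × C: 3 H
  1 × C: no H
  1 × Cl: no H
  1 × N: 2 H
  1 × N (charge +1): no H
  1 × O (charge -1): no H
  1 × S: no H
  Total hydrogens = 11.
Molecular formula: C5H11ClN2O3S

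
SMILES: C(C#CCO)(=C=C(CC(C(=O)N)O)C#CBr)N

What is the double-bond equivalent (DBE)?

7

Molecular formula from the SMILES: C11H11BrN2O3.
DoU = (2C + 2 + N − H − X)/2 = (2·11 + 2 + 2 − 11 − 1)/2 = 14/2 = 7.
(Structurally: 0 ring(s) + 7 π bond(s) = 7.)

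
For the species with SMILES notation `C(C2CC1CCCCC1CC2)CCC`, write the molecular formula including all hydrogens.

C14H26

Heavy atoms from the SMILES: 14 C.
Implicit hydrogens by atom environment:
  10 × C: 2 H each → 20
  3 × C: 1 H each → 3
  1 × C: 3 H
  Total hydrogens = 26.
Molecular formula: C14H26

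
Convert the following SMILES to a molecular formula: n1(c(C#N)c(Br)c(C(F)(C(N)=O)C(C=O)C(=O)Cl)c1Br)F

C10H4Br2ClF2N3O3

Heavy atoms from the SMILES: 2 Br, 10 C, 1 Cl, 2 F, 3 N, 3 O.
Implicit hydrogens by atom environment:
  4 × C (aromatic): no H
  4 × C: no H
  3 × O: no H
  2 × Br: no H
  2 × C: 1 H each → 2
  2 × F: no H
  1 × Cl: no H
  1 × N: 2 H
  1 × N (aromatic): no H
  1 × N: no H
  Total hydrogens = 4.
Molecular formula: C10H4Br2ClF2N3O3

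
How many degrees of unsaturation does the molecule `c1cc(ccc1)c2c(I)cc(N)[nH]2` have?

Molecular formula from the SMILES: C10H9IN2.
DoU = (2C + 2 + N − H − X)/2 = (2·10 + 2 + 2 − 9 − 1)/2 = 14/2 = 7.
(Structurally: 2 ring(s) + 5 π bond(s) = 7.)

7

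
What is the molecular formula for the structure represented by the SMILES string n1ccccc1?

Heavy atoms from the SMILES: 5 C, 1 N.
Implicit hydrogens by atom environment:
  5 × C (aromatic): 1 H each → 5
  1 × N (aromatic): no H
  Total hydrogens = 5.
Molecular formula: C5H5N

C5H5N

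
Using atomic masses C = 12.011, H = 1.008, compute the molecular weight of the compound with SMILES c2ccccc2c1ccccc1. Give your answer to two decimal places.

154.21

Molecular formula: C12H10.
M = 12×12.011 + 10×1.008 = 154.21 g/mol.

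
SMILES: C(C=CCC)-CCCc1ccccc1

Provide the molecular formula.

C14H20

Heavy atoms from the SMILES: 14 C.
Implicit hydrogens by atom environment:
  5 × C: 2 H each → 10
  5 × C (aromatic): 1 H each → 5
  2 × C: 1 H each → 2
  1 × C: 3 H
  1 × C (aromatic): no H
  Total hydrogens = 20.
Molecular formula: C14H20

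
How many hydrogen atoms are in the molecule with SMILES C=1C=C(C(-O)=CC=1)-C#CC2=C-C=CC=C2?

Hydrogens are implicit in SMILES; fill each atom to its normal valence:
  9 × C (aromatic): 1 H each → 9
  3 × C (aromatic): no H
  2 × C: no H
  1 × O: 1 H
  Total hydrogens = 10.

10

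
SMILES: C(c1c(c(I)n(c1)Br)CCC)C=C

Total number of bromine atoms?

The symbol for bromine appears 1 time in the SMILES.

1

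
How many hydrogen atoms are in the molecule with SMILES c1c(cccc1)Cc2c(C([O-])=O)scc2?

Hydrogens are implicit in SMILES; fill each atom to its normal valence:
  7 × C (aromatic): 1 H each → 7
  3 × C (aromatic): no H
  1 × C: 2 H
  1 × C: no H
  1 × O: no H
  1 × O (charge -1): no H
  1 × S (aromatic): no H
  Total hydrogens = 9.

9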